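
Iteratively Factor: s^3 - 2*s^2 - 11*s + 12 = (s - 1)*(s^2 - s - 12) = (s - 4)*(s - 1)*(s + 3)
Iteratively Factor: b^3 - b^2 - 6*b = (b + 2)*(b^2 - 3*b) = (b - 3)*(b + 2)*(b)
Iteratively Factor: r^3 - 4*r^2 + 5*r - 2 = (r - 1)*(r^2 - 3*r + 2) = (r - 2)*(r - 1)*(r - 1)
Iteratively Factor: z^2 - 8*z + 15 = (z - 3)*(z - 5)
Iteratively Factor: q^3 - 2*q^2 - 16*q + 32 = (q - 4)*(q^2 + 2*q - 8) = (q - 4)*(q + 4)*(q - 2)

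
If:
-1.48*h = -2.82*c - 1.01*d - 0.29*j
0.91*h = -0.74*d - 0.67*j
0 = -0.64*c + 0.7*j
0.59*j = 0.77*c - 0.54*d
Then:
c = 0.00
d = 0.00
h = 0.00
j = 0.00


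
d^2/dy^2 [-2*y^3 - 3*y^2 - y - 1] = -12*y - 6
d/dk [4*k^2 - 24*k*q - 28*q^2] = 8*k - 24*q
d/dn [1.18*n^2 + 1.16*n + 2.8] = 2.36*n + 1.16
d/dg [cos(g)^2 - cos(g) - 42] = sin(g) - sin(2*g)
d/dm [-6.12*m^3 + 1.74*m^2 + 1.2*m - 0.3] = -18.36*m^2 + 3.48*m + 1.2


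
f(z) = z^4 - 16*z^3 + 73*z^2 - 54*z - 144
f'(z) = 4*z^3 - 48*z^2 + 146*z - 54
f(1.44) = -113.86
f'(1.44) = 68.65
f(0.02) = -145.05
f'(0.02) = -51.10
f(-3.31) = 1534.81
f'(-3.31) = -1208.21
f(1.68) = -96.58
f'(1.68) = 74.77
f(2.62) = -25.01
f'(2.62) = 70.97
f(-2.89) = 1077.72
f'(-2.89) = -973.39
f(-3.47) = 1735.86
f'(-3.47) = -1305.71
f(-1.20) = 55.64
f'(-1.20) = -305.23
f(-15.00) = 121716.00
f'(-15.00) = -26544.00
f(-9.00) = 24480.00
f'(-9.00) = -8172.00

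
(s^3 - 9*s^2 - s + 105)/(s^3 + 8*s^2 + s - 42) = (s^2 - 12*s + 35)/(s^2 + 5*s - 14)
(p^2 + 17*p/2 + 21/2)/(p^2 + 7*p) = (p + 3/2)/p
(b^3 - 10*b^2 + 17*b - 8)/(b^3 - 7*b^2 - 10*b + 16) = (b - 1)/(b + 2)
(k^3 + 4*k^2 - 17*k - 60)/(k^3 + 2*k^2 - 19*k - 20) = (k + 3)/(k + 1)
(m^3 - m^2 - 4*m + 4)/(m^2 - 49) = (m^3 - m^2 - 4*m + 4)/(m^2 - 49)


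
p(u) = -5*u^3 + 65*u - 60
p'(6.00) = -475.00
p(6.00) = -750.00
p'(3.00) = -70.00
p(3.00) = 0.00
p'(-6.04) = -482.22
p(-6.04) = 649.14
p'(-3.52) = -120.86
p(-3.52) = -70.73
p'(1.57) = 28.03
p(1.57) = 22.70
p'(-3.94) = -167.85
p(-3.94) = -10.29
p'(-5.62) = -408.77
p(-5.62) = 462.22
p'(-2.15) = -4.34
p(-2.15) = -150.06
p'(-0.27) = 63.91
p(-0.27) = -77.45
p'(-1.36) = 37.26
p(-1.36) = -135.82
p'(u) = 65 - 15*u^2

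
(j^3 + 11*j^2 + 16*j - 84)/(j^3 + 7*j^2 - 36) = (j + 7)/(j + 3)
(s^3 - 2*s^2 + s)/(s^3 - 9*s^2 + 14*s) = (s^2 - 2*s + 1)/(s^2 - 9*s + 14)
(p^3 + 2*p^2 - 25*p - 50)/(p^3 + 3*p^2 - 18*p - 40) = (p - 5)/(p - 4)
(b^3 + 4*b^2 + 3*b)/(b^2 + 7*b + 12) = b*(b + 1)/(b + 4)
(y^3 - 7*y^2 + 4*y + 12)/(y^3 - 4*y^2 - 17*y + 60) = (y^3 - 7*y^2 + 4*y + 12)/(y^3 - 4*y^2 - 17*y + 60)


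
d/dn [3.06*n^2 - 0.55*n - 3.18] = 6.12*n - 0.55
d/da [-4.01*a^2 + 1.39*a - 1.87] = 1.39 - 8.02*a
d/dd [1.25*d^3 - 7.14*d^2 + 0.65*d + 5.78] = 3.75*d^2 - 14.28*d + 0.65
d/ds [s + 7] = 1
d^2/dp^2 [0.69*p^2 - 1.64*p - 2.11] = 1.38000000000000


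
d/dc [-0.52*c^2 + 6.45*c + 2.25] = 6.45 - 1.04*c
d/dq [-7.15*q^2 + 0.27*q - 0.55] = 0.27 - 14.3*q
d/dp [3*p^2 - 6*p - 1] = 6*p - 6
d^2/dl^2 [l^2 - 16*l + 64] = 2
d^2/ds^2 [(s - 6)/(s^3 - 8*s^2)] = 2*(3*s^3 - 60*s^2 + 448*s - 1152)/(s^4*(s^3 - 24*s^2 + 192*s - 512))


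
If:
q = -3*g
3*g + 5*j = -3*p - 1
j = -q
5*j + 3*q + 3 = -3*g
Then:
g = -1/3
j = -1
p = 5/3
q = 1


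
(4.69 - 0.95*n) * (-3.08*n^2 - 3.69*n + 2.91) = 2.926*n^3 - 10.9397*n^2 - 20.0706*n + 13.6479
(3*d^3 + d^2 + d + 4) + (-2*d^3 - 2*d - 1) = d^3 + d^2 - d + 3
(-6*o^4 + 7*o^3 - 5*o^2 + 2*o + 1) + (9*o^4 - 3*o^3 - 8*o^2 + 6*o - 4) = 3*o^4 + 4*o^3 - 13*o^2 + 8*o - 3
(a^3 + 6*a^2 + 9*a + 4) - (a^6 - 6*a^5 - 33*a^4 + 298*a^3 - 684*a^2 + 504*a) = -a^6 + 6*a^5 + 33*a^4 - 297*a^3 + 690*a^2 - 495*a + 4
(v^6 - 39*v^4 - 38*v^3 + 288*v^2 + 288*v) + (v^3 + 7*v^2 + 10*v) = v^6 - 39*v^4 - 37*v^3 + 295*v^2 + 298*v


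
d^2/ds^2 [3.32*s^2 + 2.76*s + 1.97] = 6.64000000000000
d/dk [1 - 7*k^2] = -14*k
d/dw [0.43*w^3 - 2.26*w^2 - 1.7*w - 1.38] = 1.29*w^2 - 4.52*w - 1.7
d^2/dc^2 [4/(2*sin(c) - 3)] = 8*(-3*sin(c) + cos(2*c) + 3)/(2*sin(c) - 3)^3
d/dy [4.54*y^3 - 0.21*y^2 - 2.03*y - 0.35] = 13.62*y^2 - 0.42*y - 2.03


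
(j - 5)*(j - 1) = j^2 - 6*j + 5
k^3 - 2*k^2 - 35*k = k*(k - 7)*(k + 5)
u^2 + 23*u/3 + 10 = (u + 5/3)*(u + 6)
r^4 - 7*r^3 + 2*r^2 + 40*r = r*(r - 5)*(r - 4)*(r + 2)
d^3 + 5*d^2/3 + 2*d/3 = d*(d + 2/3)*(d + 1)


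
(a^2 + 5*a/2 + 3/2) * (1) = a^2 + 5*a/2 + 3/2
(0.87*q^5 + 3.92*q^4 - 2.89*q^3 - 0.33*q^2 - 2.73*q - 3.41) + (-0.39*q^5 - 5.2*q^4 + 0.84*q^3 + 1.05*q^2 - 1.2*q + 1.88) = 0.48*q^5 - 1.28*q^4 - 2.05*q^3 + 0.72*q^2 - 3.93*q - 1.53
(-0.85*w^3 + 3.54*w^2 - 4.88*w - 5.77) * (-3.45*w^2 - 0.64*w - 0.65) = 2.9325*w^5 - 11.669*w^4 + 15.1229*w^3 + 20.7287*w^2 + 6.8648*w + 3.7505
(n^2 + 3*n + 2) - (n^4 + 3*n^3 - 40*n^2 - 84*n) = -n^4 - 3*n^3 + 41*n^2 + 87*n + 2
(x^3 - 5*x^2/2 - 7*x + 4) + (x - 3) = x^3 - 5*x^2/2 - 6*x + 1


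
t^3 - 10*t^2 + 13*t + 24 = (t - 8)*(t - 3)*(t + 1)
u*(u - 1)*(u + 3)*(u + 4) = u^4 + 6*u^3 + 5*u^2 - 12*u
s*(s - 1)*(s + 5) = s^3 + 4*s^2 - 5*s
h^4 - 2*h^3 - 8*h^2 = h^2*(h - 4)*(h + 2)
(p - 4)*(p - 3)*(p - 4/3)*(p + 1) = p^4 - 22*p^3/3 + 13*p^2 + 16*p/3 - 16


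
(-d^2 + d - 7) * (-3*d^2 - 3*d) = 3*d^4 + 18*d^2 + 21*d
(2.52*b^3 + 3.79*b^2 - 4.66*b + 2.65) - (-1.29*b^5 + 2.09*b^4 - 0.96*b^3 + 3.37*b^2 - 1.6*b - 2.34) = 1.29*b^5 - 2.09*b^4 + 3.48*b^3 + 0.42*b^2 - 3.06*b + 4.99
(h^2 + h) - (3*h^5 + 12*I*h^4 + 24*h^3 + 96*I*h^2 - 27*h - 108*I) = -3*h^5 - 12*I*h^4 - 24*h^3 + h^2 - 96*I*h^2 + 28*h + 108*I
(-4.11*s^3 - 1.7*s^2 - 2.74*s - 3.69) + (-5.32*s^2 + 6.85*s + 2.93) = -4.11*s^3 - 7.02*s^2 + 4.11*s - 0.76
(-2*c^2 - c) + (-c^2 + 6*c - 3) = -3*c^2 + 5*c - 3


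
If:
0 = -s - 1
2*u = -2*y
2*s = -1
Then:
No Solution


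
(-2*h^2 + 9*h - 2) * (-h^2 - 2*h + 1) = 2*h^4 - 5*h^3 - 18*h^2 + 13*h - 2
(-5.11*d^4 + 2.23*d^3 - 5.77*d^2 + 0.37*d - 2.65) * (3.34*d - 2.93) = -17.0674*d^5 + 22.4205*d^4 - 25.8057*d^3 + 18.1419*d^2 - 9.9351*d + 7.7645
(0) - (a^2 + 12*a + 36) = -a^2 - 12*a - 36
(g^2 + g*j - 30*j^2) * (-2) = -2*g^2 - 2*g*j + 60*j^2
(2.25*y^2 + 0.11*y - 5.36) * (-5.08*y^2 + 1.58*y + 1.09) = -11.43*y^4 + 2.9962*y^3 + 29.8551*y^2 - 8.3489*y - 5.8424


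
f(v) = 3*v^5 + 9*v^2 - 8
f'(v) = 15*v^4 + 18*v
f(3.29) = 1245.80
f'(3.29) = 1816.64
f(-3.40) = -1267.02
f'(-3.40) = 1943.30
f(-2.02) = -72.17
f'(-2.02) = 213.38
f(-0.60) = -4.99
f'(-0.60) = -8.86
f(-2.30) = -153.48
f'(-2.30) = 378.36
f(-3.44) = -1346.65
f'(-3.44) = 2038.59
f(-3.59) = -1680.94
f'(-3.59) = 2426.93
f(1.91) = 101.09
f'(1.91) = 234.01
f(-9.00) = -176426.00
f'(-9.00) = 98253.00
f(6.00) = 23644.00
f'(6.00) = 19548.00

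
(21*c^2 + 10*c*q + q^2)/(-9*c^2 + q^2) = (7*c + q)/(-3*c + q)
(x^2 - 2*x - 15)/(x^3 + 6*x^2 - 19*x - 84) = (x - 5)/(x^2 + 3*x - 28)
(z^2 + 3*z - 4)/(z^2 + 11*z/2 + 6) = 2*(z - 1)/(2*z + 3)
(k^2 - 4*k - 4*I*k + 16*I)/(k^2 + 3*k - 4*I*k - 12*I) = (k - 4)/(k + 3)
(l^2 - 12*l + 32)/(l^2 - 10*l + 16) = (l - 4)/(l - 2)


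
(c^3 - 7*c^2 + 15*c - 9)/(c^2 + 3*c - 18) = (c^2 - 4*c + 3)/(c + 6)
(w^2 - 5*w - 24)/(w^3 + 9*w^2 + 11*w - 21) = (w - 8)/(w^2 + 6*w - 7)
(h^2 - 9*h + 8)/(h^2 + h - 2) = (h - 8)/(h + 2)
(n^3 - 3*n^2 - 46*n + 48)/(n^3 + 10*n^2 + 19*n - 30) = (n - 8)/(n + 5)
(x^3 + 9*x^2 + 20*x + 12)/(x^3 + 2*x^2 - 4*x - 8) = (x^2 + 7*x + 6)/(x^2 - 4)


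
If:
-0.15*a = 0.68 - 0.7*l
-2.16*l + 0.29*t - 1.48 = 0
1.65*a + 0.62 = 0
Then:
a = -0.38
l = 0.89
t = 11.74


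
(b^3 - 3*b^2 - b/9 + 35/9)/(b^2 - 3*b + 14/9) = (3*b^2 - 2*b - 5)/(3*b - 2)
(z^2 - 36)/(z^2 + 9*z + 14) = (z^2 - 36)/(z^2 + 9*z + 14)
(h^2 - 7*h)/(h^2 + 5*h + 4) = h*(h - 7)/(h^2 + 5*h + 4)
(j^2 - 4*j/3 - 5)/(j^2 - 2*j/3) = (3*j^2 - 4*j - 15)/(j*(3*j - 2))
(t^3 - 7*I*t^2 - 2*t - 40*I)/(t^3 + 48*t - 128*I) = (t^2 - 3*I*t + 10)/(t^2 + 4*I*t + 32)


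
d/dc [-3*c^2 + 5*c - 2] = 5 - 6*c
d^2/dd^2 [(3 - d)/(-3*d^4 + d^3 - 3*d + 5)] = 6*(3*(d - 3)*(4*d^3 - d^2 + 1)^2 + (-4*d^3 + d^2 - d*(d - 3)*(6*d - 1) - 1)*(3*d^4 - d^3 + 3*d - 5))/(3*d^4 - d^3 + 3*d - 5)^3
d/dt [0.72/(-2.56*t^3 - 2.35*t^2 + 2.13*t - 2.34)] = (5.5296*t^2 + 3.384*t - 1.5336)/(2.56*t^3 + 2.35*t^2 - 2.13*t + 2.34)^2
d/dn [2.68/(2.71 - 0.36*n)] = 0.9648/(0.36*n - 2.71)^2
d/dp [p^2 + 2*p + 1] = 2*p + 2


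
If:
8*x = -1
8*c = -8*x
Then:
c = 1/8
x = -1/8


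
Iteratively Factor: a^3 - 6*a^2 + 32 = (a - 4)*(a^2 - 2*a - 8) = (a - 4)^2*(a + 2)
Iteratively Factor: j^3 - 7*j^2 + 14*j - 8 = (j - 1)*(j^2 - 6*j + 8) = (j - 4)*(j - 1)*(j - 2)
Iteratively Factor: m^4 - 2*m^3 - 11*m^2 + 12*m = (m)*(m^3 - 2*m^2 - 11*m + 12) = m*(m + 3)*(m^2 - 5*m + 4) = m*(m - 4)*(m + 3)*(m - 1)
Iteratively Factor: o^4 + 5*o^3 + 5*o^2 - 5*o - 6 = (o + 3)*(o^3 + 2*o^2 - o - 2) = (o + 2)*(o + 3)*(o^2 - 1) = (o + 1)*(o + 2)*(o + 3)*(o - 1)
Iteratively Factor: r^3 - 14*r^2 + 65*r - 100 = (r - 5)*(r^2 - 9*r + 20) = (r - 5)^2*(r - 4)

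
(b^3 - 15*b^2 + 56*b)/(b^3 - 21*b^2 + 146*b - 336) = b/(b - 6)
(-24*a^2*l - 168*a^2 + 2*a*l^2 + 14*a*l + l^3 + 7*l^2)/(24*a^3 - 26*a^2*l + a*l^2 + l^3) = (-l - 7)/(a - l)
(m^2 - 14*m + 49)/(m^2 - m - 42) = (m - 7)/(m + 6)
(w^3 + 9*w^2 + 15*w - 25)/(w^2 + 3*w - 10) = (w^2 + 4*w - 5)/(w - 2)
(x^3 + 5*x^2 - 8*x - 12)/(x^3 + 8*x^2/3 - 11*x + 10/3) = 3*(x^2 + 7*x + 6)/(3*x^2 + 14*x - 5)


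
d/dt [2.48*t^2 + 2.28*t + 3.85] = 4.96*t + 2.28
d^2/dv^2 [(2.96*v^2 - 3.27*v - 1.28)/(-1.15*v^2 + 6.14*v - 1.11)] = (-3.5527136788005e-15*v^4 - 33.15197*v^3 + 32.8274400000001*v^2 - 79.27341*v + 130.52182)/(1.520875*v^6 - 24.36045*v^5 + 134.467545*v^4 - 278.501804*v^3 + 129.790413*v^2 - 22.695282*v + 1.367631)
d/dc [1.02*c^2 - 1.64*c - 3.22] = 2.04*c - 1.64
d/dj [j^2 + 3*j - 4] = 2*j + 3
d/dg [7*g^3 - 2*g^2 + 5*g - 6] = 21*g^2 - 4*g + 5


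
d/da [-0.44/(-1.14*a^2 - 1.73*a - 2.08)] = (-1.0032*a - 0.7612)/(1.14*a^2 + 1.73*a + 2.08)^2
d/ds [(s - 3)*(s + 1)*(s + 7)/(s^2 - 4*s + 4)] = (s^3 - 6*s^2 - 3*s + 76)/(s^3 - 6*s^2 + 12*s - 8)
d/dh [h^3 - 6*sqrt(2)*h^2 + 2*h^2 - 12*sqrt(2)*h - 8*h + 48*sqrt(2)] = 3*h^2 - 12*sqrt(2)*h + 4*h - 12*sqrt(2) - 8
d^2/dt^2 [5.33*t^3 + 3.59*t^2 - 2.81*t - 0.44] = 31.98*t + 7.18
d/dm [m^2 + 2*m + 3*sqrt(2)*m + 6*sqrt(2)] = 2*m + 2 + 3*sqrt(2)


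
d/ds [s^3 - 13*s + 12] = 3*s^2 - 13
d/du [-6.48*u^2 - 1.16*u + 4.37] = -12.96*u - 1.16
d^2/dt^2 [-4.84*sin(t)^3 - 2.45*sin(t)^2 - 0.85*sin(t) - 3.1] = 4.48*sin(t) - 10.89*sin(3*t) - 4.9*cos(2*t)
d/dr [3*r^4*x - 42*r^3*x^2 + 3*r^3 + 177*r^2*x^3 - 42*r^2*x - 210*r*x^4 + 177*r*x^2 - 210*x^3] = 12*r^3*x - 126*r^2*x^2 + 9*r^2 + 354*r*x^3 - 84*r*x - 210*x^4 + 177*x^2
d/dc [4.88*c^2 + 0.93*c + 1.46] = 9.76*c + 0.93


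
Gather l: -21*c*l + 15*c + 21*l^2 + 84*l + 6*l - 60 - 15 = 15*c + 21*l^2 + l*(90 - 21*c) - 75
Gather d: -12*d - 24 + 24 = -12*d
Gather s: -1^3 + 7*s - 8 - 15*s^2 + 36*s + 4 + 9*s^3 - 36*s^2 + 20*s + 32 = 9*s^3 - 51*s^2 + 63*s + 27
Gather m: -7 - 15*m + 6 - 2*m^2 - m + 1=-2*m^2 - 16*m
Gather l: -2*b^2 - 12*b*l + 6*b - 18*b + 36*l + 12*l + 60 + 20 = -2*b^2 - 12*b + l*(48 - 12*b) + 80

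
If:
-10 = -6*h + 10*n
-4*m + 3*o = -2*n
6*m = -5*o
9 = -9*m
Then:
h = -14/3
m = -1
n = -19/5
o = 6/5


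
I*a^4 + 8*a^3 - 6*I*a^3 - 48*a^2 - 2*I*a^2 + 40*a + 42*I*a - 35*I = (a - 5)*(a - 7*I)*(a - I)*(I*a - I)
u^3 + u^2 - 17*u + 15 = (u - 3)*(u - 1)*(u + 5)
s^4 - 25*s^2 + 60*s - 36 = (s - 3)*(s - 2)*(s - 1)*(s + 6)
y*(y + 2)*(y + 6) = y^3 + 8*y^2 + 12*y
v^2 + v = v*(v + 1)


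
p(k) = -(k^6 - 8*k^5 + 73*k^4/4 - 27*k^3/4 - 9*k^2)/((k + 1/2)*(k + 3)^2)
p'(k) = -(6*k^5 - 40*k^4 + 73*k^3 - 81*k^2/4 - 18*k)/((k + 1/2)*(k + 3)^2) + 2*(k^6 - 8*k^5 + 73*k^4/4 - 27*k^3/4 - 9*k^2)/((k + 1/2)*(k + 3)^3) + (k^6 - 8*k^5 + 73*k^4/4 - 27*k^3/4 - 9*k^2)/((k + 1/2)^2*(k + 3)^2)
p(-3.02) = 4355378.80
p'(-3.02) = 430346034.56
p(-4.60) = 3295.47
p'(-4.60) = 1329.48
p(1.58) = -0.03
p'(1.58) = -0.40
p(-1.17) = 23.53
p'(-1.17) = -84.94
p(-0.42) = 0.77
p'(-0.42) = -5.06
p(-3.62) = 8804.74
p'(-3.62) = 19332.72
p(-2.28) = 1256.87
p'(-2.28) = -5364.51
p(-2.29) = 1311.90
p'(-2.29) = -5643.96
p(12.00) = -483.84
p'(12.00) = -176.45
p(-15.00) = 8817.19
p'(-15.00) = -1194.38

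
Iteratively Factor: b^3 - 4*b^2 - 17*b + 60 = (b - 3)*(b^2 - b - 20) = (b - 5)*(b - 3)*(b + 4)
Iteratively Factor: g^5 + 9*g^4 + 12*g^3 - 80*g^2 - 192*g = (g - 3)*(g^4 + 12*g^3 + 48*g^2 + 64*g) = (g - 3)*(g + 4)*(g^3 + 8*g^2 + 16*g) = (g - 3)*(g + 4)^2*(g^2 + 4*g) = (g - 3)*(g + 4)^3*(g)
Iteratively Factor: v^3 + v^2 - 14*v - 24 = (v + 2)*(v^2 - v - 12) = (v + 2)*(v + 3)*(v - 4)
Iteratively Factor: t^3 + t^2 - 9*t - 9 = (t + 3)*(t^2 - 2*t - 3) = (t + 1)*(t + 3)*(t - 3)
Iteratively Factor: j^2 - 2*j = (j - 2)*(j)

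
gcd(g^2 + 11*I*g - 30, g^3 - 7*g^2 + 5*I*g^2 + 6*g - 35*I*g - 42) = g + 6*I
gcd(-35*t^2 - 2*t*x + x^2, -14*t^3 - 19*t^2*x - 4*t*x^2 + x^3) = -7*t + x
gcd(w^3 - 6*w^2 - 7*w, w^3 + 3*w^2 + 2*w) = w^2 + w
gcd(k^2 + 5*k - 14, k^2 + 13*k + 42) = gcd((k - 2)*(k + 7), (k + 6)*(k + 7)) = k + 7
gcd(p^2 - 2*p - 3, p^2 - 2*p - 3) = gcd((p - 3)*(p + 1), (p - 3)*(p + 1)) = p^2 - 2*p - 3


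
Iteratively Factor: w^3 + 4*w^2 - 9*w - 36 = (w + 3)*(w^2 + w - 12) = (w - 3)*(w + 3)*(w + 4)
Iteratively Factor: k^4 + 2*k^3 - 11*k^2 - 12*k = (k + 4)*(k^3 - 2*k^2 - 3*k) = (k - 3)*(k + 4)*(k^2 + k) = k*(k - 3)*(k + 4)*(k + 1)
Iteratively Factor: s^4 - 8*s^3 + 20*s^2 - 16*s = (s - 2)*(s^3 - 6*s^2 + 8*s) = (s - 2)^2*(s^2 - 4*s) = s*(s - 2)^2*(s - 4)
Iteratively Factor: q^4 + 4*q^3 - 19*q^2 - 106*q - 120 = (q - 5)*(q^3 + 9*q^2 + 26*q + 24) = (q - 5)*(q + 2)*(q^2 + 7*q + 12) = (q - 5)*(q + 2)*(q + 3)*(q + 4)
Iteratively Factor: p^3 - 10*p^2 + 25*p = (p - 5)*(p^2 - 5*p) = (p - 5)^2*(p)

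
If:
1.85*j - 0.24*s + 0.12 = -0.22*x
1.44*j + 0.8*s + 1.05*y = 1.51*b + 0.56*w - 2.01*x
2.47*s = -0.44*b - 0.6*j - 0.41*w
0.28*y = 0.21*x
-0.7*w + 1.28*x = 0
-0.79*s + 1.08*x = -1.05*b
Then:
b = -0.02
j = -0.07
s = 0.01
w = 0.06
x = 0.03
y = 0.02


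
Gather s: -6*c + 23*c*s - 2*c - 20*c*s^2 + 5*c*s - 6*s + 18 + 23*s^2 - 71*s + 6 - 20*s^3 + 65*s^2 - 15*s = -8*c - 20*s^3 + s^2*(88 - 20*c) + s*(28*c - 92) + 24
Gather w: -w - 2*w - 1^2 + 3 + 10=12 - 3*w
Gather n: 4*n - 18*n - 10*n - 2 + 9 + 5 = 12 - 24*n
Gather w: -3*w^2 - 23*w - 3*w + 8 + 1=-3*w^2 - 26*w + 9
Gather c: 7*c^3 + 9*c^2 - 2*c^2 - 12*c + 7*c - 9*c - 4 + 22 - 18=7*c^3 + 7*c^2 - 14*c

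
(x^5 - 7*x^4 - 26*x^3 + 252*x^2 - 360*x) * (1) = x^5 - 7*x^4 - 26*x^3 + 252*x^2 - 360*x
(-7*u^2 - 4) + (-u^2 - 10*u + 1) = -8*u^2 - 10*u - 3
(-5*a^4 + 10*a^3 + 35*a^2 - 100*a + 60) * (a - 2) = -5*a^5 + 20*a^4 + 15*a^3 - 170*a^2 + 260*a - 120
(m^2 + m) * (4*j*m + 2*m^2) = 4*j*m^3 + 4*j*m^2 + 2*m^4 + 2*m^3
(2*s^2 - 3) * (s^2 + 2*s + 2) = 2*s^4 + 4*s^3 + s^2 - 6*s - 6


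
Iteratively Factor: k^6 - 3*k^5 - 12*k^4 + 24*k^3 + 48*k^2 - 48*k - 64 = (k + 1)*(k^5 - 4*k^4 - 8*k^3 + 32*k^2 + 16*k - 64) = (k - 4)*(k + 1)*(k^4 - 8*k^2 + 16) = (k - 4)*(k - 2)*(k + 1)*(k^3 + 2*k^2 - 4*k - 8) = (k - 4)*(k - 2)*(k + 1)*(k + 2)*(k^2 - 4) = (k - 4)*(k - 2)^2*(k + 1)*(k + 2)*(k + 2)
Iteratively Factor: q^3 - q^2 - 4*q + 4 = (q - 1)*(q^2 - 4) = (q - 2)*(q - 1)*(q + 2)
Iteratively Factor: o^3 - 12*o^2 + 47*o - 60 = (o - 3)*(o^2 - 9*o + 20) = (o - 5)*(o - 3)*(o - 4)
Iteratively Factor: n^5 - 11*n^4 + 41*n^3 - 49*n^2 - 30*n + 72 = (n - 4)*(n^4 - 7*n^3 + 13*n^2 + 3*n - 18) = (n - 4)*(n - 2)*(n^3 - 5*n^2 + 3*n + 9) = (n - 4)*(n - 2)*(n + 1)*(n^2 - 6*n + 9) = (n - 4)*(n - 3)*(n - 2)*(n + 1)*(n - 3)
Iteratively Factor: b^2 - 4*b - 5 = (b - 5)*(b + 1)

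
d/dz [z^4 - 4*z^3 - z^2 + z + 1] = 4*z^3 - 12*z^2 - 2*z + 1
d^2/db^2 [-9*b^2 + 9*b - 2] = -18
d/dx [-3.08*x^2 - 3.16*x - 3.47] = -6.16*x - 3.16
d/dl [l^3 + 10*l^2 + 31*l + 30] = 3*l^2 + 20*l + 31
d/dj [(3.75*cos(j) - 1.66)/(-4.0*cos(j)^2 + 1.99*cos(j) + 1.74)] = (-15.0*cos(j)^2 + 13.28*cos(j) - 9.8284)*sin(j)/(16.0*cos(j)^4 - 15.92*cos(j)^3 - 9.9599*cos(j)^2 + 6.9252*cos(j) + 3.0276)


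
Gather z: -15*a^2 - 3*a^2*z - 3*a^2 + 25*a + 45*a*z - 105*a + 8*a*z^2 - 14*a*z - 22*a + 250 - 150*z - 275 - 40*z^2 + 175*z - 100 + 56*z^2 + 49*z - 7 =-18*a^2 - 102*a + z^2*(8*a + 16) + z*(-3*a^2 + 31*a + 74) - 132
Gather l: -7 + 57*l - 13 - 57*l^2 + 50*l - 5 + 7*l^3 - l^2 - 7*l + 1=7*l^3 - 58*l^2 + 100*l - 24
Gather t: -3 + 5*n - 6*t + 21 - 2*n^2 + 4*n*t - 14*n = -2*n^2 - 9*n + t*(4*n - 6) + 18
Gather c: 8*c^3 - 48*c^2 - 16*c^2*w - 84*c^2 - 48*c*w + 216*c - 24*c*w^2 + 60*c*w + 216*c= 8*c^3 + c^2*(-16*w - 132) + c*(-24*w^2 + 12*w + 432)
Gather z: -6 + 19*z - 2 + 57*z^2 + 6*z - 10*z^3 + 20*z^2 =-10*z^3 + 77*z^2 + 25*z - 8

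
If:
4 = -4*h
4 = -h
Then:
No Solution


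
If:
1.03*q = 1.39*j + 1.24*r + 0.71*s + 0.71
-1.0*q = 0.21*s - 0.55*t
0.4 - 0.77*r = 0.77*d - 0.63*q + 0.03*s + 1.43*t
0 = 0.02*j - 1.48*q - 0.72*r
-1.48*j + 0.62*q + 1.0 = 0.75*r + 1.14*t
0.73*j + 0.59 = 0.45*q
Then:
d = -2.55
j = -0.33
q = 0.78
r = -1.61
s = 3.59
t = 2.79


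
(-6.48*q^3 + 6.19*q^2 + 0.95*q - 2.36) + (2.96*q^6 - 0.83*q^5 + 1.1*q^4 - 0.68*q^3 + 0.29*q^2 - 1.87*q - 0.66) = 2.96*q^6 - 0.83*q^5 + 1.1*q^4 - 7.16*q^3 + 6.48*q^2 - 0.92*q - 3.02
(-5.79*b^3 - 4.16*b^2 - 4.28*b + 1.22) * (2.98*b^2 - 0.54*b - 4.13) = -17.2542*b^5 - 9.2702*b^4 + 13.4047*b^3 + 23.1276*b^2 + 17.0176*b - 5.0386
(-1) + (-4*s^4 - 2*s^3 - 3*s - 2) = -4*s^4 - 2*s^3 - 3*s - 3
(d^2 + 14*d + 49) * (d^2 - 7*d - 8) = d^4 + 7*d^3 - 57*d^2 - 455*d - 392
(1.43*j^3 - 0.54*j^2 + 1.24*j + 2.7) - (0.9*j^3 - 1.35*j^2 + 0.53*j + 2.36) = 0.53*j^3 + 0.81*j^2 + 0.71*j + 0.34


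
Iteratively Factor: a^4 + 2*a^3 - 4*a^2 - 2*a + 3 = (a - 1)*(a^3 + 3*a^2 - a - 3) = (a - 1)^2*(a^2 + 4*a + 3) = (a - 1)^2*(a + 3)*(a + 1)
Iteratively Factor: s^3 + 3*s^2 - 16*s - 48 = (s - 4)*(s^2 + 7*s + 12) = (s - 4)*(s + 4)*(s + 3)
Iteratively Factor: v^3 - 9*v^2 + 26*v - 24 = (v - 4)*(v^2 - 5*v + 6) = (v - 4)*(v - 3)*(v - 2)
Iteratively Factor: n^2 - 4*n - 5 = (n + 1)*(n - 5)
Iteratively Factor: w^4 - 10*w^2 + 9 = (w - 1)*(w^3 + w^2 - 9*w - 9) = (w - 1)*(w + 3)*(w^2 - 2*w - 3) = (w - 3)*(w - 1)*(w + 3)*(w + 1)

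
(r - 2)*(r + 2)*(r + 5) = r^3 + 5*r^2 - 4*r - 20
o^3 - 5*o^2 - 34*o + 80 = (o - 8)*(o - 2)*(o + 5)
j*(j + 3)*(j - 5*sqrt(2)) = j^3 - 5*sqrt(2)*j^2 + 3*j^2 - 15*sqrt(2)*j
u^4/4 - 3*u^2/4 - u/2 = u*(u/4 + 1/4)*(u - 2)*(u + 1)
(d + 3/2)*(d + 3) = d^2 + 9*d/2 + 9/2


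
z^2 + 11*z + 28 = (z + 4)*(z + 7)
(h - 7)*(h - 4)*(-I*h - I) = -I*h^3 + 10*I*h^2 - 17*I*h - 28*I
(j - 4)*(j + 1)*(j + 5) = j^3 + 2*j^2 - 19*j - 20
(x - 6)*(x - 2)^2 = x^3 - 10*x^2 + 28*x - 24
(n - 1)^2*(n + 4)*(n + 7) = n^4 + 9*n^3 + 7*n^2 - 45*n + 28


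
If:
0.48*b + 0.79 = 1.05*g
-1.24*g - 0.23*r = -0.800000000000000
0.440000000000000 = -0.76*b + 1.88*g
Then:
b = -9.80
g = -3.73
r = 23.58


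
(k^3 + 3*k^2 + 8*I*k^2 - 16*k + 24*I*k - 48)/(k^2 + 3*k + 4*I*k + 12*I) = k + 4*I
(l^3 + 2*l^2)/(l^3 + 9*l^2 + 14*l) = l/(l + 7)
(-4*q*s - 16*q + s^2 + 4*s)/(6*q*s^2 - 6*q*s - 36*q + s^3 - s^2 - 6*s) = (4*q*s + 16*q - s^2 - 4*s)/(-6*q*s^2 + 6*q*s + 36*q - s^3 + s^2 + 6*s)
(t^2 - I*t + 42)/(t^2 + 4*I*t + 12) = (t - 7*I)/(t - 2*I)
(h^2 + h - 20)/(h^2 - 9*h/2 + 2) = 2*(h + 5)/(2*h - 1)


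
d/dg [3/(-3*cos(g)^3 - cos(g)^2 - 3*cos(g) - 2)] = 3*(9*sin(g)^2 - 2*cos(g) - 12)*sin(g)/(3*cos(g)^3 + cos(g)^2 + 3*cos(g) + 2)^2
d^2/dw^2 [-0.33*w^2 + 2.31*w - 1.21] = -0.660000000000000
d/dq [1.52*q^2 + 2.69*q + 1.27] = 3.04*q + 2.69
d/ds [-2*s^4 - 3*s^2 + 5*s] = -8*s^3 - 6*s + 5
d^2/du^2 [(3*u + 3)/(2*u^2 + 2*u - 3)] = 12*(2*(u + 1)*(2*u + 1)^2 - (3*u + 2)*(2*u^2 + 2*u - 3))/(2*u^2 + 2*u - 3)^3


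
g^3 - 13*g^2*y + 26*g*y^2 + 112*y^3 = (g - 8*y)*(g - 7*y)*(g + 2*y)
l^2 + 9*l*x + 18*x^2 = (l + 3*x)*(l + 6*x)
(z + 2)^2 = z^2 + 4*z + 4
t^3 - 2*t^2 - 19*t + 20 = (t - 5)*(t - 1)*(t + 4)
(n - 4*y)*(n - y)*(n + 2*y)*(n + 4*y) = n^4 + n^3*y - 18*n^2*y^2 - 16*n*y^3 + 32*y^4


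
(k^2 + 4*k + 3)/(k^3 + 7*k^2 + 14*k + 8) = (k + 3)/(k^2 + 6*k + 8)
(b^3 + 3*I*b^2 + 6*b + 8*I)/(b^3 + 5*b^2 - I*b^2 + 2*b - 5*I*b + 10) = (b + 4*I)/(b + 5)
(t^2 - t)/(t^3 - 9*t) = (t - 1)/(t^2 - 9)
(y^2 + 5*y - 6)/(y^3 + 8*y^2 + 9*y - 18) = 1/(y + 3)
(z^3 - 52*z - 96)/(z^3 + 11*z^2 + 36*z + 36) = (z - 8)/(z + 3)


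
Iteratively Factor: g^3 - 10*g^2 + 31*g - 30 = (g - 5)*(g^2 - 5*g + 6) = (g - 5)*(g - 3)*(g - 2)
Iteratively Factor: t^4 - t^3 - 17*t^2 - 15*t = (t - 5)*(t^3 + 4*t^2 + 3*t) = t*(t - 5)*(t^2 + 4*t + 3) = t*(t - 5)*(t + 3)*(t + 1)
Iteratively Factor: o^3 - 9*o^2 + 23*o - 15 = (o - 3)*(o^2 - 6*o + 5) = (o - 5)*(o - 3)*(o - 1)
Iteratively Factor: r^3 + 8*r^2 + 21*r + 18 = (r + 3)*(r^2 + 5*r + 6) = (r + 2)*(r + 3)*(r + 3)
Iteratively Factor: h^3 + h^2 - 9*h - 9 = (h - 3)*(h^2 + 4*h + 3) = (h - 3)*(h + 3)*(h + 1)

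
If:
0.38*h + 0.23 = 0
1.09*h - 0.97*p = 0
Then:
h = -0.61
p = -0.68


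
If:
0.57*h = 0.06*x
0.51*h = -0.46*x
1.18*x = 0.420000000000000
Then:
No Solution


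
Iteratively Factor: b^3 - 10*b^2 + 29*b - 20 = (b - 5)*(b^2 - 5*b + 4) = (b - 5)*(b - 4)*(b - 1)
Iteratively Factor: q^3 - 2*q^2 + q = (q)*(q^2 - 2*q + 1) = q*(q - 1)*(q - 1)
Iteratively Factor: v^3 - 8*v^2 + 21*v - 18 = (v - 2)*(v^2 - 6*v + 9) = (v - 3)*(v - 2)*(v - 3)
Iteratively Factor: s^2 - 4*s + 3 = (s - 1)*(s - 3)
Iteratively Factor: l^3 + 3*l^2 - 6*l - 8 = (l + 4)*(l^2 - l - 2) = (l + 1)*(l + 4)*(l - 2)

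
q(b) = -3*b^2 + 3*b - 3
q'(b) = 3 - 6*b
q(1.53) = -5.43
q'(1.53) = -6.18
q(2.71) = -16.90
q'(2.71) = -13.26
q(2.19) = -10.82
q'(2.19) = -10.14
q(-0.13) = -3.44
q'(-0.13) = 3.78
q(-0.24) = -3.89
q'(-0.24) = 4.44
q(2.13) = -10.22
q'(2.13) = -9.78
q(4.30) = -45.57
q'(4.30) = -22.80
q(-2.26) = -25.10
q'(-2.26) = 16.56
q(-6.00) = -129.00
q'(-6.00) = 39.00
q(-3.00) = -39.00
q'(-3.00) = 21.00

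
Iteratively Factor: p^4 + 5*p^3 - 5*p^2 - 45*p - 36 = (p + 3)*(p^3 + 2*p^2 - 11*p - 12) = (p - 3)*(p + 3)*(p^2 + 5*p + 4) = (p - 3)*(p + 3)*(p + 4)*(p + 1)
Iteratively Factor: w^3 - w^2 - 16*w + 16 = (w - 1)*(w^2 - 16) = (w - 4)*(w - 1)*(w + 4)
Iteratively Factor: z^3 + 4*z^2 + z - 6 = (z - 1)*(z^2 + 5*z + 6) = (z - 1)*(z + 3)*(z + 2)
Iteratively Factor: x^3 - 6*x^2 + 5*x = (x - 1)*(x^2 - 5*x) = (x - 5)*(x - 1)*(x)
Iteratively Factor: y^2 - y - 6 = (y + 2)*(y - 3)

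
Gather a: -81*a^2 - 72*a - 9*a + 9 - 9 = -81*a^2 - 81*a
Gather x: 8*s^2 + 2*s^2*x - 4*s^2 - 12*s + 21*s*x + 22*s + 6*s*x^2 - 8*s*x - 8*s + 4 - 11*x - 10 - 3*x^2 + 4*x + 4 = 4*s^2 + 2*s + x^2*(6*s - 3) + x*(2*s^2 + 13*s - 7) - 2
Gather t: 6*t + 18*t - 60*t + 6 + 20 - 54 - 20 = -36*t - 48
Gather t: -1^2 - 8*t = -8*t - 1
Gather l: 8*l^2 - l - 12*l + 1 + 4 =8*l^2 - 13*l + 5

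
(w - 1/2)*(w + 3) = w^2 + 5*w/2 - 3/2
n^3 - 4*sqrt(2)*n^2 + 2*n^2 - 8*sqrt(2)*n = n*(n + 2)*(n - 4*sqrt(2))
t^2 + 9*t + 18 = (t + 3)*(t + 6)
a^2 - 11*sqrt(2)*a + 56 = (a - 7*sqrt(2))*(a - 4*sqrt(2))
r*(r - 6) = r^2 - 6*r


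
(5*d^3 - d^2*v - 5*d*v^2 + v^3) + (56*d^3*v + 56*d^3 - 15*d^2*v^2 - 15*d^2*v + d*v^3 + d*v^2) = 56*d^3*v + 61*d^3 - 15*d^2*v^2 - 16*d^2*v + d*v^3 - 4*d*v^2 + v^3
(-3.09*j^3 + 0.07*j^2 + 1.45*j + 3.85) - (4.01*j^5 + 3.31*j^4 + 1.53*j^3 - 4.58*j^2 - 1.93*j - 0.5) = -4.01*j^5 - 3.31*j^4 - 4.62*j^3 + 4.65*j^2 + 3.38*j + 4.35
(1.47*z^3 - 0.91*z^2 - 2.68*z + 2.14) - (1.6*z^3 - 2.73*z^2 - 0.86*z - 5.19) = -0.13*z^3 + 1.82*z^2 - 1.82*z + 7.33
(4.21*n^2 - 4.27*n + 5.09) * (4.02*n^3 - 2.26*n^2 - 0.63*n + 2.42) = 16.9242*n^5 - 26.68*n^4 + 27.4597*n^3 + 1.3749*n^2 - 13.5401*n + 12.3178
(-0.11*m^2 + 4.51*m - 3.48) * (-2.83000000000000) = 0.3113*m^2 - 12.7633*m + 9.8484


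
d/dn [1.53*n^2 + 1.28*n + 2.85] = 3.06*n + 1.28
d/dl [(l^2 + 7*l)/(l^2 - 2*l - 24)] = 3*(-3*l^2 - 16*l - 56)/(l^4 - 4*l^3 - 44*l^2 + 96*l + 576)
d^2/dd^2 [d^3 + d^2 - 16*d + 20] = 6*d + 2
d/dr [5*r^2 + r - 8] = 10*r + 1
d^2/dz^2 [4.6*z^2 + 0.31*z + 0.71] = 9.20000000000000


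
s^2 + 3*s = s*(s + 3)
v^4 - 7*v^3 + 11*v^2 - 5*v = v*(v - 5)*(v - 1)^2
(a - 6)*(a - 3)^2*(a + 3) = a^4 - 9*a^3 + 9*a^2 + 81*a - 162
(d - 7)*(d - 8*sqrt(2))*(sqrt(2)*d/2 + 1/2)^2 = d^4/2 - 7*sqrt(2)*d^3/2 - 7*d^3/2 - 31*d^2/4 + 49*sqrt(2)*d^2/2 - 2*sqrt(2)*d + 217*d/4 + 14*sqrt(2)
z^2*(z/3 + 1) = z^3/3 + z^2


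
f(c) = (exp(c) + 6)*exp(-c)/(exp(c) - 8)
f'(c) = -(exp(c) + 6)*exp(-c)/(exp(c) - 8) + 1/(exp(c) - 8) - (exp(c) + 6)/(exp(c) - 8)^2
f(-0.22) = -1.18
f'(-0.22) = 0.91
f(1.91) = -1.51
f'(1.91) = -7.49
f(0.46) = -0.75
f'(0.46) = 0.41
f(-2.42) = -8.66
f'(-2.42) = 8.43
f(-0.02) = -1.01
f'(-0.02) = 0.73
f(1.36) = -0.62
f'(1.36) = -0.21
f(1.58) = -0.71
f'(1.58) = -0.70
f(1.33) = -0.61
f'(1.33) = -0.17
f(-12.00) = -122066.31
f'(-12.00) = 122066.09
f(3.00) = 0.11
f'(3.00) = -0.20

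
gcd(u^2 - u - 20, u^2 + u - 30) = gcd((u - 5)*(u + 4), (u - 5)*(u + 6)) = u - 5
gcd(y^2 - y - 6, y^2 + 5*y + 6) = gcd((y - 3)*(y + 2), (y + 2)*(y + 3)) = y + 2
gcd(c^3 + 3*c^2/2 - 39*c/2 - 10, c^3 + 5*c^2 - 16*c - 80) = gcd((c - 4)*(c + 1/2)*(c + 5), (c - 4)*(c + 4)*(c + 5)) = c^2 + c - 20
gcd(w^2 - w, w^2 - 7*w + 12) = 1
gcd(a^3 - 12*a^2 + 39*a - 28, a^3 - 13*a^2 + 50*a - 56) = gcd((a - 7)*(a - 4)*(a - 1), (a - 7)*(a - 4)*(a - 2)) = a^2 - 11*a + 28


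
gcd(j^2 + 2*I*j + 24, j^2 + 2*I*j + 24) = j^2 + 2*I*j + 24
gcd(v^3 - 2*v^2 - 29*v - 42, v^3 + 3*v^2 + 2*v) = v + 2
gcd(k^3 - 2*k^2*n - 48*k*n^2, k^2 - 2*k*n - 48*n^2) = k^2 - 2*k*n - 48*n^2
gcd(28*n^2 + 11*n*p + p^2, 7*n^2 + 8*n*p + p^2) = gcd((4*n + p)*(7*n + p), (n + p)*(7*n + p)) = 7*n + p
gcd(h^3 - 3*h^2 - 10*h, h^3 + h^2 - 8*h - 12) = h + 2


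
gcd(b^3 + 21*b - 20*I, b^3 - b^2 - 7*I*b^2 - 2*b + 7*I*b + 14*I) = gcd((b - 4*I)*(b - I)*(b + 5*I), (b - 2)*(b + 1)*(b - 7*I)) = 1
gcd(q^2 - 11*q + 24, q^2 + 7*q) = 1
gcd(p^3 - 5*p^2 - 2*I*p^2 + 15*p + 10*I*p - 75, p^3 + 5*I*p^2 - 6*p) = p + 3*I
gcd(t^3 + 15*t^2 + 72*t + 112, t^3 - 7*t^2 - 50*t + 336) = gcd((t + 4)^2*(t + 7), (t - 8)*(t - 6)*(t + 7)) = t + 7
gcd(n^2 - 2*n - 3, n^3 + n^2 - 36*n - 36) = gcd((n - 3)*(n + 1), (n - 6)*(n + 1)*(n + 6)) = n + 1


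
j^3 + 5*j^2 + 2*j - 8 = (j - 1)*(j + 2)*(j + 4)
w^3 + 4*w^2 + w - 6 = (w - 1)*(w + 2)*(w + 3)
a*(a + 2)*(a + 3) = a^3 + 5*a^2 + 6*a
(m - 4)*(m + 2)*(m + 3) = m^3 + m^2 - 14*m - 24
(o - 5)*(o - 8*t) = o^2 - 8*o*t - 5*o + 40*t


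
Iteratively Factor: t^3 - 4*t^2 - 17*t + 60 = (t + 4)*(t^2 - 8*t + 15) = (t - 5)*(t + 4)*(t - 3)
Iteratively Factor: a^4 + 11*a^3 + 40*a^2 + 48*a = (a)*(a^3 + 11*a^2 + 40*a + 48) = a*(a + 4)*(a^2 + 7*a + 12) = a*(a + 4)^2*(a + 3)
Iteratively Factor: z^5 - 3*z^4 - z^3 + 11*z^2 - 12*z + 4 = (z - 1)*(z^4 - 2*z^3 - 3*z^2 + 8*z - 4) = (z - 1)*(z + 2)*(z^3 - 4*z^2 + 5*z - 2) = (z - 1)^2*(z + 2)*(z^2 - 3*z + 2) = (z - 1)^3*(z + 2)*(z - 2)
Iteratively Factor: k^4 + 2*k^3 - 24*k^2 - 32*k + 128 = (k - 2)*(k^3 + 4*k^2 - 16*k - 64) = (k - 4)*(k - 2)*(k^2 + 8*k + 16) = (k - 4)*(k - 2)*(k + 4)*(k + 4)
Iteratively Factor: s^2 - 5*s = (s - 5)*(s)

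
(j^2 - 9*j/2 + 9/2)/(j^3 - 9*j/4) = 2*(j - 3)/(j*(2*j + 3))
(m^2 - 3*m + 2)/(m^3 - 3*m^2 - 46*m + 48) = (m - 2)/(m^2 - 2*m - 48)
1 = 1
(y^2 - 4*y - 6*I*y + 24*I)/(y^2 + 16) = (y^2 - 4*y - 6*I*y + 24*I)/(y^2 + 16)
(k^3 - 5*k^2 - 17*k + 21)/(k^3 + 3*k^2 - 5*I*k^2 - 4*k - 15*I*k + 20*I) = (k^2 - 4*k - 21)/(k^2 + k*(4 - 5*I) - 20*I)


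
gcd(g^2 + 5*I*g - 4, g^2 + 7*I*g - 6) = g + I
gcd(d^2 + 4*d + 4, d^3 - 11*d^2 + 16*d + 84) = d + 2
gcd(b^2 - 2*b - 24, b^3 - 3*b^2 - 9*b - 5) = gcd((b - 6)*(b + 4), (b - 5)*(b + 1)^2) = 1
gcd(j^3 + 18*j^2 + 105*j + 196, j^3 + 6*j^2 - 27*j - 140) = j^2 + 11*j + 28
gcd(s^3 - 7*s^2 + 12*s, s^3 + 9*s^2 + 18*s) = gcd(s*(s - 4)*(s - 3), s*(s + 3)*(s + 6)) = s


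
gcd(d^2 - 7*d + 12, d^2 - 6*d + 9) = d - 3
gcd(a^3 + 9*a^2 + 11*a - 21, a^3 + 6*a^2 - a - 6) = a - 1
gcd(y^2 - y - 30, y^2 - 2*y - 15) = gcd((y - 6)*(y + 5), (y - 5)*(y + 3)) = 1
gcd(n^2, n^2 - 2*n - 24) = 1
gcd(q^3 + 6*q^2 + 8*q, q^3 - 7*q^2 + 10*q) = q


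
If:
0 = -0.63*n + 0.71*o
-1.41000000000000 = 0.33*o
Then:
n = -4.82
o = -4.27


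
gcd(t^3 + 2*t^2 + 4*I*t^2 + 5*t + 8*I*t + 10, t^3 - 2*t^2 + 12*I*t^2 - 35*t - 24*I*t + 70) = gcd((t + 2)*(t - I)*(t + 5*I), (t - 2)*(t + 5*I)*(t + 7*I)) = t + 5*I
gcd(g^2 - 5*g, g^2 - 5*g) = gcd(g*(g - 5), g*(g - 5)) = g^2 - 5*g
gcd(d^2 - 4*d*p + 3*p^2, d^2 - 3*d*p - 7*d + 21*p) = -d + 3*p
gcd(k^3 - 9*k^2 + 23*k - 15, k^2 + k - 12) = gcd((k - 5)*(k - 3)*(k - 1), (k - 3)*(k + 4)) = k - 3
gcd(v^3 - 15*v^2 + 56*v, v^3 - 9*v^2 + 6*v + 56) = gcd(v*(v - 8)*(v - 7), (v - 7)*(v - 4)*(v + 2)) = v - 7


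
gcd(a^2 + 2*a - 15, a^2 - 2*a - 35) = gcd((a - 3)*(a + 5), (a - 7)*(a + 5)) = a + 5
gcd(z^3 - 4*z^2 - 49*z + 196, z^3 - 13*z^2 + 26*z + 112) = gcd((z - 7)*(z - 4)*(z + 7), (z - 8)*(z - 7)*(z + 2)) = z - 7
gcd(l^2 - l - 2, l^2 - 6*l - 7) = l + 1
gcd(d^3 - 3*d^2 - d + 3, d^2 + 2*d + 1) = d + 1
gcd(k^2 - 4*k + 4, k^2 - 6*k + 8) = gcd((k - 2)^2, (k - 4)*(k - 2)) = k - 2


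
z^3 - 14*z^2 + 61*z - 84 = (z - 7)*(z - 4)*(z - 3)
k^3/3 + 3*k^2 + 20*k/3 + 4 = (k/3 + 1/3)*(k + 2)*(k + 6)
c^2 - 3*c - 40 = (c - 8)*(c + 5)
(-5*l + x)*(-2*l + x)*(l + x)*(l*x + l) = 10*l^4*x + 10*l^4 + 3*l^3*x^2 + 3*l^3*x - 6*l^2*x^3 - 6*l^2*x^2 + l*x^4 + l*x^3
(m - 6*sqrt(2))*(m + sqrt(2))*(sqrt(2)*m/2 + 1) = sqrt(2)*m^3/2 - 4*m^2 - 11*sqrt(2)*m - 12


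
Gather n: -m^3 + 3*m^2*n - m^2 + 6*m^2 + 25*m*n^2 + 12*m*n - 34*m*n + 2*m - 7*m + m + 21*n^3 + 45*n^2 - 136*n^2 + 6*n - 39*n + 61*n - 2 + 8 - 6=-m^3 + 5*m^2 - 4*m + 21*n^3 + n^2*(25*m - 91) + n*(3*m^2 - 22*m + 28)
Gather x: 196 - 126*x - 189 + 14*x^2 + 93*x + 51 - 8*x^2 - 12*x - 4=6*x^2 - 45*x + 54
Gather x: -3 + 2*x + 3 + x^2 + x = x^2 + 3*x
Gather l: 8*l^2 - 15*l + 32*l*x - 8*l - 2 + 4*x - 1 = 8*l^2 + l*(32*x - 23) + 4*x - 3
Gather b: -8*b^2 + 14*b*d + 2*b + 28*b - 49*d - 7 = -8*b^2 + b*(14*d + 30) - 49*d - 7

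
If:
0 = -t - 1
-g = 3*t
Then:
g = 3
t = -1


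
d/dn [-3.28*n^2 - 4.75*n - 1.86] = -6.56*n - 4.75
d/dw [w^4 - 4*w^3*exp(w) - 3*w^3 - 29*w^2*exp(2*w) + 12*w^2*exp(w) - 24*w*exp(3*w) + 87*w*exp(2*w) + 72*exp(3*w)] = -4*w^3*exp(w) + 4*w^3 - 58*w^2*exp(2*w) - 9*w^2 - 72*w*exp(3*w) + 116*w*exp(2*w) + 24*w*exp(w) + 192*exp(3*w) + 87*exp(2*w)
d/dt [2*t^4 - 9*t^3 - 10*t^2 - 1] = t*(8*t^2 - 27*t - 20)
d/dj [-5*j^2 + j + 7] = 1 - 10*j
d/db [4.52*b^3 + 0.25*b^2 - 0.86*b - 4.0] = 13.56*b^2 + 0.5*b - 0.86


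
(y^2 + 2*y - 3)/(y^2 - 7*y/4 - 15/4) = 4*(-y^2 - 2*y + 3)/(-4*y^2 + 7*y + 15)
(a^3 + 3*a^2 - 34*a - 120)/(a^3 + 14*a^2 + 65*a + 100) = (a - 6)/(a + 5)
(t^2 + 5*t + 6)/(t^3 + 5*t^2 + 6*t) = 1/t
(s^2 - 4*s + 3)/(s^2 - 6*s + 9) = (s - 1)/(s - 3)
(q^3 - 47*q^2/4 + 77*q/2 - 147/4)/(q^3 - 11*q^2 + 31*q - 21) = (q - 7/4)/(q - 1)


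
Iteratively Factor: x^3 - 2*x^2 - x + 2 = (x - 2)*(x^2 - 1) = (x - 2)*(x - 1)*(x + 1)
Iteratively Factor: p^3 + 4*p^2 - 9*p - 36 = (p - 3)*(p^2 + 7*p + 12) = (p - 3)*(p + 4)*(p + 3)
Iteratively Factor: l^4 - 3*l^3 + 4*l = (l - 2)*(l^3 - l^2 - 2*l) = l*(l - 2)*(l^2 - l - 2) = l*(l - 2)*(l + 1)*(l - 2)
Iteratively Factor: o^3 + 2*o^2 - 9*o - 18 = (o + 3)*(o^2 - o - 6) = (o + 2)*(o + 3)*(o - 3)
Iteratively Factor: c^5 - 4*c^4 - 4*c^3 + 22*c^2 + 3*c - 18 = (c - 3)*(c^4 - c^3 - 7*c^2 + c + 6) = (c - 3)^2*(c^3 + 2*c^2 - c - 2) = (c - 3)^2*(c + 1)*(c^2 + c - 2) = (c - 3)^2*(c - 1)*(c + 1)*(c + 2)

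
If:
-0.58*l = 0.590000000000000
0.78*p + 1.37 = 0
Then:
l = -1.02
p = -1.76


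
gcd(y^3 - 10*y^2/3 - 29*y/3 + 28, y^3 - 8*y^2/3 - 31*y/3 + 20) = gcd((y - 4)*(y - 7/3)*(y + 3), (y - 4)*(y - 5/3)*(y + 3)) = y^2 - y - 12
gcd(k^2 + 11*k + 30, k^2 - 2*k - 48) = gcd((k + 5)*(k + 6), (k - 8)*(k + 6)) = k + 6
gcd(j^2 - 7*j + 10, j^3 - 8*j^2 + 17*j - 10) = j^2 - 7*j + 10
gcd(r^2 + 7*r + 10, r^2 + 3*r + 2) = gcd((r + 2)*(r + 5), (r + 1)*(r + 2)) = r + 2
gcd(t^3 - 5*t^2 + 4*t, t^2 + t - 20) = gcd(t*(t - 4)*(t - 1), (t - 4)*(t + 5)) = t - 4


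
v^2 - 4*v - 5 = (v - 5)*(v + 1)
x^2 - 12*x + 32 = (x - 8)*(x - 4)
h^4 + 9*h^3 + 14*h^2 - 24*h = h*(h - 1)*(h + 4)*(h + 6)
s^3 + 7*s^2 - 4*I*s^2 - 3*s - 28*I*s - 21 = (s + 7)*(s - 3*I)*(s - I)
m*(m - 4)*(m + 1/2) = m^3 - 7*m^2/2 - 2*m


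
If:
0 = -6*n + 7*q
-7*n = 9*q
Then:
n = 0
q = 0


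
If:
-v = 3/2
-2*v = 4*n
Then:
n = 3/4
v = -3/2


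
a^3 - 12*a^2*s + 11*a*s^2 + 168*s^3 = (a - 8*s)*(a - 7*s)*(a + 3*s)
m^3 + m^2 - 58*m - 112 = (m - 8)*(m + 2)*(m + 7)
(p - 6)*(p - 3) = p^2 - 9*p + 18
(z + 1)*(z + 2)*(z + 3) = z^3 + 6*z^2 + 11*z + 6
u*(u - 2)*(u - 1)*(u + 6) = u^4 + 3*u^3 - 16*u^2 + 12*u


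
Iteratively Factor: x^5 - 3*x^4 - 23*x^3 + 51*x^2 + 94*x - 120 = (x + 4)*(x^4 - 7*x^3 + 5*x^2 + 31*x - 30) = (x + 2)*(x + 4)*(x^3 - 9*x^2 + 23*x - 15) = (x - 3)*(x + 2)*(x + 4)*(x^2 - 6*x + 5) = (x - 3)*(x - 1)*(x + 2)*(x + 4)*(x - 5)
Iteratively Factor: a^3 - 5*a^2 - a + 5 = (a - 1)*(a^2 - 4*a - 5) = (a - 5)*(a - 1)*(a + 1)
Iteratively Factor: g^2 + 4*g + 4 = (g + 2)*(g + 2)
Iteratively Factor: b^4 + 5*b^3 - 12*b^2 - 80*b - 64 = (b + 4)*(b^3 + b^2 - 16*b - 16) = (b + 4)^2*(b^2 - 3*b - 4) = (b - 4)*(b + 4)^2*(b + 1)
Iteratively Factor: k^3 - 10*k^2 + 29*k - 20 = (k - 1)*(k^2 - 9*k + 20) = (k - 4)*(k - 1)*(k - 5)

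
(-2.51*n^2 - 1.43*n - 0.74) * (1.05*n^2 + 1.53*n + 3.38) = -2.6355*n^4 - 5.3418*n^3 - 11.4487*n^2 - 5.9656*n - 2.5012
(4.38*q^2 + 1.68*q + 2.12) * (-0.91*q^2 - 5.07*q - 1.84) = -3.9858*q^4 - 23.7354*q^3 - 18.506*q^2 - 13.8396*q - 3.9008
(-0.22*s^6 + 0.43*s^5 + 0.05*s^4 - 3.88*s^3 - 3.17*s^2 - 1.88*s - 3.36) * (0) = 0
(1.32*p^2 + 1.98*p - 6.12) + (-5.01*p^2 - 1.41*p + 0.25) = -3.69*p^2 + 0.57*p - 5.87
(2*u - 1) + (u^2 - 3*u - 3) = u^2 - u - 4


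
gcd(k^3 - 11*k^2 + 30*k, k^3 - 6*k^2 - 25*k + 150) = k^2 - 11*k + 30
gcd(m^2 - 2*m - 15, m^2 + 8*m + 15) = m + 3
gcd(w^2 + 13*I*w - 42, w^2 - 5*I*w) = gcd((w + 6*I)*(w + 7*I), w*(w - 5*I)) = 1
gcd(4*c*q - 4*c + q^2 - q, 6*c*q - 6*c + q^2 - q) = q - 1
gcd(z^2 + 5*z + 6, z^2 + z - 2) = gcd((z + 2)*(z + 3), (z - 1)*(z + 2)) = z + 2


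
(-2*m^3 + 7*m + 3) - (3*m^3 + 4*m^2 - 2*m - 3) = -5*m^3 - 4*m^2 + 9*m + 6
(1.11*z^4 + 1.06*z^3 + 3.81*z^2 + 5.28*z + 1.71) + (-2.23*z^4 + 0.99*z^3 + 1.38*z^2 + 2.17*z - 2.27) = -1.12*z^4 + 2.05*z^3 + 5.19*z^2 + 7.45*z - 0.56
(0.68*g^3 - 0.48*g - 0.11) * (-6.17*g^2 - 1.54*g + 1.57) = -4.1956*g^5 - 1.0472*g^4 + 4.0292*g^3 + 1.4179*g^2 - 0.5842*g - 0.1727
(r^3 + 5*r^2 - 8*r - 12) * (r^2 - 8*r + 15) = r^5 - 3*r^4 - 33*r^3 + 127*r^2 - 24*r - 180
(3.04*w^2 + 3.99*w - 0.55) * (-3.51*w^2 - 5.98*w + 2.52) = -10.6704*w^4 - 32.1841*w^3 - 14.2689*w^2 + 13.3438*w - 1.386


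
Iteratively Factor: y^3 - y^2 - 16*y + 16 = (y + 4)*(y^2 - 5*y + 4) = (y - 4)*(y + 4)*(y - 1)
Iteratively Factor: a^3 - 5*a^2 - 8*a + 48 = (a - 4)*(a^2 - a - 12) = (a - 4)*(a + 3)*(a - 4)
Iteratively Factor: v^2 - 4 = (v + 2)*(v - 2)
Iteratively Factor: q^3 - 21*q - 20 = (q + 4)*(q^2 - 4*q - 5) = (q - 5)*(q + 4)*(q + 1)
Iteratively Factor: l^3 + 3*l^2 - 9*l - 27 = (l + 3)*(l^2 - 9) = (l - 3)*(l + 3)*(l + 3)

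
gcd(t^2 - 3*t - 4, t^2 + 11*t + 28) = 1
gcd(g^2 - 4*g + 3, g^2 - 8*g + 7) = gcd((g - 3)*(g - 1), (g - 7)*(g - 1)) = g - 1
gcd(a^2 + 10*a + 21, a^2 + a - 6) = a + 3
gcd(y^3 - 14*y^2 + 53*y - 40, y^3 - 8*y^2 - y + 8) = y^2 - 9*y + 8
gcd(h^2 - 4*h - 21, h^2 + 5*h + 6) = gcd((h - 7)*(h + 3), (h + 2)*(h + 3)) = h + 3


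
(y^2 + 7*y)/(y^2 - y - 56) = y/(y - 8)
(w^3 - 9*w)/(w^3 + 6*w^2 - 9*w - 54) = w/(w + 6)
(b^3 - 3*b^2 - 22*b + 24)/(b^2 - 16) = (b^2 - 7*b + 6)/(b - 4)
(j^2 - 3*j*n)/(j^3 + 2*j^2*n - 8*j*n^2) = (j - 3*n)/(j^2 + 2*j*n - 8*n^2)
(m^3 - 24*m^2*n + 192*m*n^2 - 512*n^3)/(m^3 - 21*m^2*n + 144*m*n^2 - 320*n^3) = (m - 8*n)/(m - 5*n)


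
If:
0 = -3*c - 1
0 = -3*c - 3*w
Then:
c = -1/3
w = 1/3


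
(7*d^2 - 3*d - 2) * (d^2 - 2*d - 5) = 7*d^4 - 17*d^3 - 31*d^2 + 19*d + 10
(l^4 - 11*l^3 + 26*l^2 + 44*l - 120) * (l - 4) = l^5 - 15*l^4 + 70*l^3 - 60*l^2 - 296*l + 480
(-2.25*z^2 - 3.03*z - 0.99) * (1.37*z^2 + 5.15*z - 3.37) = -3.0825*z^4 - 15.7386*z^3 - 9.3783*z^2 + 5.1126*z + 3.3363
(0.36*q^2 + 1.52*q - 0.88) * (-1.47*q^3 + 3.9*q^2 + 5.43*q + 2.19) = -0.5292*q^5 - 0.8304*q^4 + 9.1764*q^3 + 5.61*q^2 - 1.4496*q - 1.9272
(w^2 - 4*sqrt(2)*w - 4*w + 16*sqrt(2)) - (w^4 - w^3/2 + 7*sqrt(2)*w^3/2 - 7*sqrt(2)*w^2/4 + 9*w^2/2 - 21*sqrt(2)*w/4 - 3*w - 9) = -w^4 - 7*sqrt(2)*w^3/2 + w^3/2 - 7*w^2/2 + 7*sqrt(2)*w^2/4 - w + 5*sqrt(2)*w/4 + 9 + 16*sqrt(2)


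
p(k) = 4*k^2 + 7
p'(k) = 8*k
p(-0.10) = 7.04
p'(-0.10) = -0.80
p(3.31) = 50.82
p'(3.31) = 26.48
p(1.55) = 16.61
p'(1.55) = 12.40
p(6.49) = 175.48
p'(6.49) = 51.92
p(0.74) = 9.19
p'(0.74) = 5.92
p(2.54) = 32.81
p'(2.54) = 20.32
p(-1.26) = 13.35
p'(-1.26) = -10.08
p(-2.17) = 25.84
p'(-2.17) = -17.36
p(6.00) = 151.00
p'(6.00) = 48.00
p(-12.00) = 583.00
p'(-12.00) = -96.00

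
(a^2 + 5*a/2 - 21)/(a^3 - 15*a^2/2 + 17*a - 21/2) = (a + 6)/(a^2 - 4*a + 3)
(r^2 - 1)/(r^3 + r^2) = (r - 1)/r^2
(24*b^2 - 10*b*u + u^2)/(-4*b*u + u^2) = (-6*b + u)/u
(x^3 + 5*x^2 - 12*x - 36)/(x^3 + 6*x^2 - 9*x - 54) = (x + 2)/(x + 3)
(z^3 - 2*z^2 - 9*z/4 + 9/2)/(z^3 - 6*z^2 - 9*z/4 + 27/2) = (z - 2)/(z - 6)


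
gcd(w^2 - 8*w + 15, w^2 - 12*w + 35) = w - 5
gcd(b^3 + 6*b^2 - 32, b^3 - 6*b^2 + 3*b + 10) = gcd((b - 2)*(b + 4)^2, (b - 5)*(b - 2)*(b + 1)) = b - 2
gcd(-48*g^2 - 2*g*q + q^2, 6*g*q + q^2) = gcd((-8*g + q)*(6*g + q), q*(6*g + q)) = 6*g + q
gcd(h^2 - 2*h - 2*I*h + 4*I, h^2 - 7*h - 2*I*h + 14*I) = h - 2*I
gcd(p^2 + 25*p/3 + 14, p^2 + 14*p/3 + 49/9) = p + 7/3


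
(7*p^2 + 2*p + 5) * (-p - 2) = -7*p^3 - 16*p^2 - 9*p - 10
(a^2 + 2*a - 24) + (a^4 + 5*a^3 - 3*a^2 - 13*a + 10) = a^4 + 5*a^3 - 2*a^2 - 11*a - 14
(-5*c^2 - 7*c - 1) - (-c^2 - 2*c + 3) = -4*c^2 - 5*c - 4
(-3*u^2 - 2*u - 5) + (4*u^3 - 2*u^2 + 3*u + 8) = 4*u^3 - 5*u^2 + u + 3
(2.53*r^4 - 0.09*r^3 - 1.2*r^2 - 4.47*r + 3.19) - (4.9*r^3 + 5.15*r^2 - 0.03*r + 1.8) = 2.53*r^4 - 4.99*r^3 - 6.35*r^2 - 4.44*r + 1.39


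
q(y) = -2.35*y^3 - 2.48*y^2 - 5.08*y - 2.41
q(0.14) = -3.18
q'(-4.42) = -120.89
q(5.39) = -469.83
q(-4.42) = 174.52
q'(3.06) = -86.27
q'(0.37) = -7.88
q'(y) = -7.05*y^2 - 4.96*y - 5.08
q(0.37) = -4.75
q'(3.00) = -83.41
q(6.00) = -629.77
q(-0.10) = -1.92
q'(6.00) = -288.64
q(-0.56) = 0.07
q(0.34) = -4.52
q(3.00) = -103.42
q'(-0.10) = -4.65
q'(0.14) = -5.91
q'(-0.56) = -4.51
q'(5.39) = -236.63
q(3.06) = -108.51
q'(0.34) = -7.58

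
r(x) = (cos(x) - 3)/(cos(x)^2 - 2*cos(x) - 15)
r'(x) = (2*sin(x)*cos(x) - 2*sin(x))*(cos(x) - 3)/(cos(x)^2 - 2*cos(x) - 15)^2 - sin(x)/(cos(x)^2 - 2*cos(x) - 15)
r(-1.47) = 0.19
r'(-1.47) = -0.09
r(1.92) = 0.24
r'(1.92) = 0.11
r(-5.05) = 0.17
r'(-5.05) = 0.07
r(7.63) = 0.18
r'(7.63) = 0.08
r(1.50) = 0.19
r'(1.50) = 0.09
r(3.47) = 0.32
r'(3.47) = -0.06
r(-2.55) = 0.30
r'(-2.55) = -0.09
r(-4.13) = 0.26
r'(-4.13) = 0.11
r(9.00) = 0.32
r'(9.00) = 0.07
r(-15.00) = 0.29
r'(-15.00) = -0.10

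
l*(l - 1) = l^2 - l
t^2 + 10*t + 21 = (t + 3)*(t + 7)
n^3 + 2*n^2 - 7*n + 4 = (n - 1)^2*(n + 4)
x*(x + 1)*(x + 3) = x^3 + 4*x^2 + 3*x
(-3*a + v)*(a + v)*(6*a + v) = -18*a^3 - 15*a^2*v + 4*a*v^2 + v^3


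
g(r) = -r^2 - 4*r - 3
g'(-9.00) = 14.00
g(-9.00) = -48.00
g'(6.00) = -16.00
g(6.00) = -63.00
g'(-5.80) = 7.60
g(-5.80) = -13.44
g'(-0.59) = -2.82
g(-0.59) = -0.99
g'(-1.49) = -1.02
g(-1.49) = 0.74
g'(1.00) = -6.00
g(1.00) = -8.00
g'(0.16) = -4.32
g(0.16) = -3.67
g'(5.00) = -14.00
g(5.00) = -48.00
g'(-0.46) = -3.08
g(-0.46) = -1.37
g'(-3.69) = 3.38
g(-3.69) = -1.86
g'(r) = -2*r - 4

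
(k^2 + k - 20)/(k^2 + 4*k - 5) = (k - 4)/(k - 1)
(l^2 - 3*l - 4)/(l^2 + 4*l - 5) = (l^2 - 3*l - 4)/(l^2 + 4*l - 5)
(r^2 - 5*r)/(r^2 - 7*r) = (r - 5)/(r - 7)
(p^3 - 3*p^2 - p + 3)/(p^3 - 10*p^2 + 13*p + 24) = (p - 1)/(p - 8)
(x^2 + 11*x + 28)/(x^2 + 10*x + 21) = (x + 4)/(x + 3)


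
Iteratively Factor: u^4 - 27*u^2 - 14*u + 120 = (u - 2)*(u^3 + 2*u^2 - 23*u - 60) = (u - 2)*(u + 4)*(u^2 - 2*u - 15) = (u - 5)*(u - 2)*(u + 4)*(u + 3)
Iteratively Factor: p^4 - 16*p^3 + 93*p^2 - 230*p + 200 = (p - 4)*(p^3 - 12*p^2 + 45*p - 50) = (p - 5)*(p - 4)*(p^2 - 7*p + 10) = (p - 5)^2*(p - 4)*(p - 2)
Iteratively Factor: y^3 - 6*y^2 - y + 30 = (y + 2)*(y^2 - 8*y + 15) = (y - 3)*(y + 2)*(y - 5)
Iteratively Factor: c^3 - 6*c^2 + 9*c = (c - 3)*(c^2 - 3*c) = c*(c - 3)*(c - 3)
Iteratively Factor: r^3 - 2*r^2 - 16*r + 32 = (r - 2)*(r^2 - 16) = (r - 4)*(r - 2)*(r + 4)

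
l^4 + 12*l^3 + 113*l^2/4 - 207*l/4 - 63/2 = (l - 3/2)*(l + 1/2)*(l + 6)*(l + 7)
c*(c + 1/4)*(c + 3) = c^3 + 13*c^2/4 + 3*c/4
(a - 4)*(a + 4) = a^2 - 16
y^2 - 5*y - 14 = (y - 7)*(y + 2)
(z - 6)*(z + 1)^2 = z^3 - 4*z^2 - 11*z - 6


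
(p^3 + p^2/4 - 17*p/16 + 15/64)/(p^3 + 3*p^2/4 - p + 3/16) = (16*p^2 + 8*p - 15)/(4*(4*p^2 + 4*p - 3))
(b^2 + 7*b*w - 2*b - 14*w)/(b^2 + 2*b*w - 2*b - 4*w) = (b + 7*w)/(b + 2*w)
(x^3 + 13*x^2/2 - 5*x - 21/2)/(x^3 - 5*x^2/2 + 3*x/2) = (x^2 + 8*x + 7)/(x*(x - 1))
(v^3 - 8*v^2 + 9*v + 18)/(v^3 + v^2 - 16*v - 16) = (v^2 - 9*v + 18)/(v^2 - 16)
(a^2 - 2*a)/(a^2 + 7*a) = (a - 2)/(a + 7)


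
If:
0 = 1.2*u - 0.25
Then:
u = 0.21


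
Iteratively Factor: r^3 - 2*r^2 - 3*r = (r)*(r^2 - 2*r - 3) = r*(r - 3)*(r + 1)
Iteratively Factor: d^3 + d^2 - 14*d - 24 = (d + 2)*(d^2 - d - 12) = (d + 2)*(d + 3)*(d - 4)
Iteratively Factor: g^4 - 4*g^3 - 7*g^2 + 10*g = (g)*(g^3 - 4*g^2 - 7*g + 10) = g*(g + 2)*(g^2 - 6*g + 5) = g*(g - 5)*(g + 2)*(g - 1)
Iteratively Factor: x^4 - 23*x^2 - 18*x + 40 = (x + 4)*(x^3 - 4*x^2 - 7*x + 10) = (x - 1)*(x + 4)*(x^2 - 3*x - 10) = (x - 5)*(x - 1)*(x + 4)*(x + 2)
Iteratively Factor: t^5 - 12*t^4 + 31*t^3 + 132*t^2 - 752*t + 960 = (t - 4)*(t^4 - 8*t^3 - t^2 + 128*t - 240) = (t - 4)^2*(t^3 - 4*t^2 - 17*t + 60) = (t - 5)*(t - 4)^2*(t^2 + t - 12) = (t - 5)*(t - 4)^2*(t - 3)*(t + 4)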